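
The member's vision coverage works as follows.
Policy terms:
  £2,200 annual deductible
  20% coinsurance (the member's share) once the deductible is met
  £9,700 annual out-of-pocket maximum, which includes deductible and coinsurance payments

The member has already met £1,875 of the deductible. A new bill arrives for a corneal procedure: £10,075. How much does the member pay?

£2,275

Deductible still to meet: £2,200 − £1,875 = £325.
The remaining £9,750 (= £10,075 − £325) moves to coinsurance.
20% of £9,750 = £1,950 falls to the member.
Member responsibility before any cap: £325 + £1,950 = £2,275.
Year-to-date out-of-pocket becomes £1,875 + £2,275 = £4,150, still under the £9,700 maximum, so no cap applies.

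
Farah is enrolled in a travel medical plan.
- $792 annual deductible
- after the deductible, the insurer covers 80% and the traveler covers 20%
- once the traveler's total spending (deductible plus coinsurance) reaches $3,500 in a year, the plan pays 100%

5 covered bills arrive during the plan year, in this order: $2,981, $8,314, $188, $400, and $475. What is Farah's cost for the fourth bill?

$80

Claim 1 — $2,981: $792 to deductible, leaving $2,189; 20% of $2,189 = $437.80. Cost to traveler: $1,229.80. OOP to date $1,229.80.
Claim 2 — $8,314: deductible already satisfied, so traveler's share is 20% × $8,314 = $1,662.80. Traveler owes $1,662.80 (running OOP $2,892.60).
Claim 3 — $188: 20% coinsurance on $188 = $37.60. Traveler pays $37.60; OOP now $2,930.20.
Claim 4 — $400: deductible already satisfied, so traveler's share is 20% × $400 = $80. Cost to traveler: $80. OOP to date $3,010.20.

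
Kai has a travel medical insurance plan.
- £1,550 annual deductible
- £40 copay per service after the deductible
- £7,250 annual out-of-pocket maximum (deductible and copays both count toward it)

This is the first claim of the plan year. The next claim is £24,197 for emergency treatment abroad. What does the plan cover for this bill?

Nothing has been paid toward the £1,550 deductible, so the first £1,550 of this charge is applied there.
After the £1,550 deductible portion, £24,197 − £1,550 = £22,647 is subject to the copay.
Copay on this service: £40.
So the traveler owes £1,550 + £40 = £1,590 before any cap.
Year-to-date out-of-pocket becomes £0 + £1,590 = £1,590, still under the £7,250 maximum, so no cap applies.
The insurer covers the remainder: £24,197 − £1,590 = £22,607.

£22,607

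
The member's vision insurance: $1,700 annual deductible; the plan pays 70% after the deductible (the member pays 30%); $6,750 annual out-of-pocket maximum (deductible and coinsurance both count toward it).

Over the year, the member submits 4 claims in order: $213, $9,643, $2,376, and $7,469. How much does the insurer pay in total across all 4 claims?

$12,951

Bill 1, $213: fully absorbed by the deductible. Cost to member: $213. OOP to date $213. Insurer: $213 − $213 = $0.
Bill 2, $9,643: $1,487 to deductible, leaving $8,156; member's 30% is $2,446.80. Cost to member: $3,933.80. OOP to date $4,146.80. Plan pays $9,643 − $3,933.80 = $5,709.20.
Bill 3, $2,376: deductible met; 30% of $2,376 = $712.80. Cost to member: $712.80. OOP to date $4,859.60. Insurer: $2,376 − $712.80 = $1,663.20.
Bill 4, $7,469: deductible already satisfied, so member's share is 30% × $7,469 = $2,240.70. Adding that to $4,859.60 gives $7,100.30, past the $6,750 cap; member pays only $6,750 − $4,859.60 = $1,890.40. Insurer: $7,469 − $1,890.40 = $5,578.60.
Insurer total: $0 + $5,709.20 + $1,663.20 + $5,578.60 = $12,951.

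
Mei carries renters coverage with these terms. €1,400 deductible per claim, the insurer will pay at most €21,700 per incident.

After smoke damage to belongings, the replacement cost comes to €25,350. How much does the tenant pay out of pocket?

Subtract the deductible: €25,350 − €1,400 = €23,950.
The €21,700 per-incident cap binds; insurer pays €21,700.
Out of pocket: €25,350 − €21,700 = €3,650.

€3,650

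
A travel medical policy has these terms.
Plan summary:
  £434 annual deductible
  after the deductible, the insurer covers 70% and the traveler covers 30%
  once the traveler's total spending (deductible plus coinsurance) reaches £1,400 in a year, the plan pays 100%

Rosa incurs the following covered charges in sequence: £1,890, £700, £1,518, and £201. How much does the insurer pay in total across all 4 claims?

Bill 1, £1,890: £434 to deductible, leaving £1,456; coinsurance £1,456 × 30% = £436.80. Traveler owes £870.80 (running OOP £870.80). Plan pays £1,890 − £870.80 = £1,019.20.
Bill 2, £700: 30% coinsurance on £700 = £210. Cost to traveler: £210. OOP to date £1,080.80. Plan pays £700 − £210 = £490.
Bill 3, £1,518: deductible met; 30% of £1,518 = £455.40. Adding that to £1,080.80 gives £1,536.20, past the £1,400 cap; traveler pays only £1,400 − £1,080.80 = £319.20. Plan pays £1,518 − £319.20 = £1,198.80.
Bill 4, £201: deductible already satisfied, so traveler's share is 30% × £201 = £60.30. That would push OOP to £1,460.30, over the £1,400 cap, so traveler pays £1,400 − £1,400 = £0. Insurer: £201 − £0 = £201.
Insurer total: £1,019.20 + £490 + £1,198.80 + £201 = £2,909.

£2,909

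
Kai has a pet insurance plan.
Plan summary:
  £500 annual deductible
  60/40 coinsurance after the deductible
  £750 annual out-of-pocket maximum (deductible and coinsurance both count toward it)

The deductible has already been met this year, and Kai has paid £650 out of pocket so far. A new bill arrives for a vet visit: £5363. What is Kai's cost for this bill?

£100

The deductible is already satisfied, so the full bill goes to coinsurance.
40% of £5363 = £2145.20 falls to the owner.
Year-to-date out-of-pocket would reach £650 + £2145.20 = £2795.20, above the £750 maximum, so the owner pays only £750 − £650 = £100.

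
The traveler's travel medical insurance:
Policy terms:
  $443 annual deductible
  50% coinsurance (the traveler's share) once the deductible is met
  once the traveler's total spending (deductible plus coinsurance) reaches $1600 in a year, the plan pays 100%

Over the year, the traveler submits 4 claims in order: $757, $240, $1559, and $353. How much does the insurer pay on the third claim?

Claim 1 — $757: $443 finishes the deductible; $314 goes to coinsurance; 50% of $314 = $157. Cost to traveler: $600. OOP to date $600. Insurer: $757 − $600 = $157.
Claim 2 — $240: 50% coinsurance on $240 = $120. Traveler owes $120 (running OOP $720). Plan pays $240 − $120 = $120.
Claim 3 — $1559: deductible already satisfied, so traveler's share is 50% × $1559 = $779.50. Cost to traveler: $779.50. OOP to date $1499.50. Plan pays $1559 − $779.50 = $779.50.

$779.50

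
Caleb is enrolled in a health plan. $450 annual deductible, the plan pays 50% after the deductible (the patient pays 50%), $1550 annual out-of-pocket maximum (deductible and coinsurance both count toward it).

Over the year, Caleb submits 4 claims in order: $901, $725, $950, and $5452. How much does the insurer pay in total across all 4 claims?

$6478

#1 ($901): deductible takes $450, $451 remains; 50% of $451 = $225.50. Patient pays $675.50; OOP now $675.50. Insurer: $901 − $675.50 = $225.50.
#2 ($725): deductible already satisfied, so patient's share is 50% × $725 = $362.50. Patient pays $362.50; OOP now $1038. Insurer: $725 − $362.50 = $362.50.
#3 ($950): deductible met; 50% of $950 = $475. Cost to patient: $475. OOP to date $1513. Insurer: $950 − $475 = $475.
#4 ($5452): deductible met; 50% of $5452 = $2726. Adding that to $1513 gives $4239, past the $1550 cap; patient pays only $1550 − $1513 = $37. Insurer: $5452 − $37 = $5415.
Insurer total = bills − patient's total = $8028 − $1550 = $6478.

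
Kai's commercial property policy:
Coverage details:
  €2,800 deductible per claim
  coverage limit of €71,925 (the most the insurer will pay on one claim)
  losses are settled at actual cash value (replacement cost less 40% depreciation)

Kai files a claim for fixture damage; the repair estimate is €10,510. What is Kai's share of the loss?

€7,004

Actual cash value after 40% depreciation: €10,510 × 60% = €6,306.
Subtract the deductible: €6,306 − €2,800 = €3,506.
That's under the €71,925 cap, so the insurer reimburses the full €3,506.
Business's share is the uncovered remainder: €10,510 − €3,506 = €7,004.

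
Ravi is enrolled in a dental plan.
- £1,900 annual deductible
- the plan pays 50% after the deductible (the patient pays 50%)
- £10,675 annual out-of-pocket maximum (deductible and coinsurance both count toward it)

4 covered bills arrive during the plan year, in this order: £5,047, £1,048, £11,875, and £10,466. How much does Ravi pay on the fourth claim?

Claim 1 — £5,047: £1,900 finishes the deductible; £3,147 goes to coinsurance; patient's 50% is £1,573.50. Cost to patient: £3,473.50. OOP to date £3,473.50.
Claim 2 — £1,048: 50% coinsurance on £1,048 = £524. Patient owes £524 (running OOP £3,997.50).
Claim 3 — £11,875: deductible met; 50% of £11,875 = £5,937.50. Cost to patient: £5,937.50. OOP to date £9,935.
Claim 4 — £10,466: 50% coinsurance on £10,466 = £5,233. OOP would hit £15,168 > £10,675, so the cap limits the patient to £10,675 − £9,935 = £740.

£740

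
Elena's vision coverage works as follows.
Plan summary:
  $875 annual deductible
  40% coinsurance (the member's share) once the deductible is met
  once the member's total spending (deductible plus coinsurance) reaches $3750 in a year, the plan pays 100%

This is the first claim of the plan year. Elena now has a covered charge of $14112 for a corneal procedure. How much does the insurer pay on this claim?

$10362

The full $875 deductible is still open; $875 of this bill applies to it.
The remaining $13237 (= $14112 − $875) moves to coinsurance.
Coinsurance: $13237 × 40% = $5294.80.
Member responsibility before any cap: $875 + $5294.80 = $6169.80.
Adding $6169.80 to the $0 already spent would give $6169.80, which exceeds the $3750 cap; the member pays just $3750 − $0 = $3750.
Insurer pays the balance: $14112 − $3750 = $10362.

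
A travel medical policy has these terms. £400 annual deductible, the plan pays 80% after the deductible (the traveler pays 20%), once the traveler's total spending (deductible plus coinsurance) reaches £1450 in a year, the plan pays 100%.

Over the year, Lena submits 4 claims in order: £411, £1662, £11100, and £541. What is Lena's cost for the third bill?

£715.40

Bill 1, £411: £400 to deductible, leaving £11; 20% of £11 = £2.20. Traveler owes £402.20 (running OOP £402.20).
Bill 2, £1662: deductible already satisfied, so traveler's share is 20% × £1662 = £332.40. Traveler owes £332.40 (running OOP £734.60).
Bill 3, £11100: deductible already satisfied, so traveler's share is 20% × £11100 = £2220. OOP would hit £2954.60 > £1450, so the cap limits the traveler to £1450 − £734.60 = £715.40.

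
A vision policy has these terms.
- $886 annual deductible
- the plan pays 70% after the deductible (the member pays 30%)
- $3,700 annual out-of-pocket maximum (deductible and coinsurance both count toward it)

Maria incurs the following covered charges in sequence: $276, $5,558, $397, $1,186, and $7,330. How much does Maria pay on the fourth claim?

Claim 1 ($276): entire amount goes to the deductible. Member pays $276; OOP now $276.
Claim 2 ($5,558): $610 finishes the deductible; $4,948 goes to coinsurance; member's 30% is $1,484.40. Cost to member: $2,094.40. OOP to date $2,370.40.
Claim 3 ($397): deductible met; 30% of $397 = $119.10. Member owes $119.10 (running OOP $2,489.50).
Claim 4 ($1,186): deductible met; 30% of $1,186 = $355.80. Member owes $355.80 (running OOP $2,845.30).

$355.80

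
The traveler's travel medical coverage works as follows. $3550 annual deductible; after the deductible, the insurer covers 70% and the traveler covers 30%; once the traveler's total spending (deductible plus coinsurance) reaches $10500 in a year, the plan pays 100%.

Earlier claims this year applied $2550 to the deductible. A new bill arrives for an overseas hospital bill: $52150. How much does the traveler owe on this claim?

$7950

Deductible still to meet: $3550 − $2550 = $1000.
The remaining $51150 (= $52150 − $1000) moves to coinsurance.
30% of $51150 = $15345 falls to the traveler.
That puts the traveler's cost at $1000 + $15345 = $16345 before any cap.
Year-to-date out-of-pocket would reach $2550 + $16345 = $18895, above the $10500 maximum, so the traveler pays only $10500 − $2550 = $7950.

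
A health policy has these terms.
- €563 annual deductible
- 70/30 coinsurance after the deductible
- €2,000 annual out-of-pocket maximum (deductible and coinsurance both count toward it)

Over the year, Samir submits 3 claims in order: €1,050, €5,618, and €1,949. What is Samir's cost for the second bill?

Bill 1, €1,050: €563 finishes the deductible; €487 goes to coinsurance; patient's 30% is €146.10. Cost to patient: €709.10. OOP to date €709.10.
Bill 2, €5,618: 30% coinsurance on €5,618 = €1,685.40. OOP would hit €2,394.50 > €2,000, so the cap limits the patient to €2,000 − €709.10 = €1,290.90.

€1,290.90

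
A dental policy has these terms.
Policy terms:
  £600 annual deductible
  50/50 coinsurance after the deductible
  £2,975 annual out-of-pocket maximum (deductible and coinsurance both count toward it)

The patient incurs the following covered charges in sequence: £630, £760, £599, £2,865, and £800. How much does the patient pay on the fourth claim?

#1 (£630): deductible takes £600, £30 remains; coinsurance £30 × 50% = £15. Cost to patient: £615. OOP to date £615.
#2 (£760): deductible already satisfied, so patient's share is 50% × £760 = £380. Patient pays £380; OOP now £995.
#3 (£599): 50% coinsurance on £599 = £299.50. Patient pays £299.50; OOP now £1,294.50.
#4 (£2,865): deductible already satisfied, so patient's share is 50% × £2,865 = £1,432.50. Patient pays £1,432.50; OOP now £2,727.

£1,432.50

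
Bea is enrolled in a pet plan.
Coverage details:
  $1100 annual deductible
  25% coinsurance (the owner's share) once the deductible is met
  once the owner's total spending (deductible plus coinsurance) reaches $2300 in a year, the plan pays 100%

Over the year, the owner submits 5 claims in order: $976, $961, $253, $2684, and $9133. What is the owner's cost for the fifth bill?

$256.50

#1 ($976): fully absorbed by the deductible. Owner owes $976 (running OOP $976).
#2 ($961): $124 to deductible, leaving $837; coinsurance $837 × 25% = $209.25. Owner pays $333.25; OOP now $1309.25.
#3 ($253): deductible met; 25% of $253 = $63.25. Owner pays $63.25; OOP now $1372.50.
#4 ($2684): deductible already satisfied, so owner's share is 25% × $2684 = $671. Owner pays $671; OOP now $2043.50.
#5 ($9133): 25% coinsurance on $9133 = $2283.25. Adding that to $2043.50 gives $4326.75, past the $2300 cap; owner pays only $2300 − $2043.50 = $256.50.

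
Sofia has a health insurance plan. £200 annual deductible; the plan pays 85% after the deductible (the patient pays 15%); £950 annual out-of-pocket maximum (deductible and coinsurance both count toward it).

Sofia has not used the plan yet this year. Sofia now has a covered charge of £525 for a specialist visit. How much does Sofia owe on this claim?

Deductible not yet touched, so the first £200 of the bill goes to the deductible.
After the £200 deductible portion, £525 − £200 = £325 is subject to coinsurance.
15% of £325 = £48.75 falls to the patient.
So the patient owes £200 + £48.75 = £248.75 before any cap.
Year-to-date out-of-pocket becomes £0 + £248.75 = £248.75, still under the £950 maximum, so no cap applies.

£248.75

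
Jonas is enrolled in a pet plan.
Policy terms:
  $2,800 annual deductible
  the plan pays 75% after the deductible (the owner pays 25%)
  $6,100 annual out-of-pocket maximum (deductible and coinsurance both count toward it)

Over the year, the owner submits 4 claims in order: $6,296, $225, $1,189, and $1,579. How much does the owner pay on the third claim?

Claim 1 — $6,296: $2,800 to deductible, leaving $3,496; coinsurance $3,496 × 25% = $874. Cost to owner: $3,674. OOP to date $3,674.
Claim 2 — $225: deductible met; 25% of $225 = $56.25. Owner pays $56.25; OOP now $3,730.25.
Claim 3 — $1,189: deductible met; 25% of $1,189 = $297.25. Owner pays $297.25; OOP now $4,027.50.

$297.25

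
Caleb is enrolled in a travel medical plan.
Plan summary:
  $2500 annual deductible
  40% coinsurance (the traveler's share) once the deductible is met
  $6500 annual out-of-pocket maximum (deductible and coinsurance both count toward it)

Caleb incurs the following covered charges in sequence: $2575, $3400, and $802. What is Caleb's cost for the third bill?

$320.80

Bill 1, $2575: deductible takes $2500, $75 remains; coinsurance $75 × 40% = $30. Cost to traveler: $2530. OOP to date $2530.
Bill 2, $3400: 40% coinsurance on $3400 = $1360. Traveler owes $1360 (running OOP $3890).
Bill 3, $802: deductible already satisfied, so traveler's share is 40% × $802 = $320.80. Cost to traveler: $320.80. OOP to date $4210.80.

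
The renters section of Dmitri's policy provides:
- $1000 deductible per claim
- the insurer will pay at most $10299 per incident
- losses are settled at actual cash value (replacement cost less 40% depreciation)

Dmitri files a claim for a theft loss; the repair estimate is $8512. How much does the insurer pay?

Actual cash value after 40% depreciation: $8512 × 60% = $5107.20.
Subtract the deductible: $5107.20 − $1000 = $4107.20.
That's under the $10299 cap, so the insurer reimburses the full $4107.20.

$4107.20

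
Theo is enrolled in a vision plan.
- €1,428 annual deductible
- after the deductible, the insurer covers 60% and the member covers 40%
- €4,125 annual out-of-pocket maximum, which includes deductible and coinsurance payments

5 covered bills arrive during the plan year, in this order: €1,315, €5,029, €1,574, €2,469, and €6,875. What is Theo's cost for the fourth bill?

€101

Claim 1 (€1,315): all of it applies to the deductible. Member owes €1,315 (running OOP €1,315).
Claim 2 (€5,029): €113 finishes the deductible; €4,916 goes to coinsurance; member's 40% is €1,966.40. Member pays €2,079.40; OOP now €3,394.40.
Claim 3 (€1,574): 40% coinsurance on €1,574 = €629.60. Member owes €629.60 (running OOP €4,024).
Claim 4 (€2,469): deductible already satisfied, so member's share is 40% × €2,469 = €987.60. OOP would hit €5,011.60 > €4,125, so the cap limits the member to €4,125 − €4,024 = €101.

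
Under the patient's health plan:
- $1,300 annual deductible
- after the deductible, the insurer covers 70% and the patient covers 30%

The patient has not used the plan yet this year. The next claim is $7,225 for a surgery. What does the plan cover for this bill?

$4,147.50

Nothing has been paid toward the $1,300 deductible, so the first $1,300 of this charge is applied there.
That leaves $7,225 − $1,300 = $5,925 for coinsurance.
Coinsurance: $5,925 × 30% = $1,777.50.
That puts the patient's cost at $1,300 + $1,777.50 = $3,077.50.
The insurer covers the remainder: $7,225 − $3,077.50 = $4,147.50.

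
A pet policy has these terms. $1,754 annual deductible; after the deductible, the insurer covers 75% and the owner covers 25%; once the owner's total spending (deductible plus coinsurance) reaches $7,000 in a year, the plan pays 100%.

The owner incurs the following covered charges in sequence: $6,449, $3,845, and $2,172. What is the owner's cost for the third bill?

$543

Claim 1 ($6,449): deductible takes $1,754, $4,695 remains; coinsurance $4,695 × 25% = $1,173.75. Owner pays $2,927.75; OOP now $2,927.75.
Claim 2 ($3,845): 25% coinsurance on $3,845 = $961.25. Owner owes $961.25 (running OOP $3,889).
Claim 3 ($2,172): 25% coinsurance on $2,172 = $543. Cost to owner: $543. OOP to date $4,432.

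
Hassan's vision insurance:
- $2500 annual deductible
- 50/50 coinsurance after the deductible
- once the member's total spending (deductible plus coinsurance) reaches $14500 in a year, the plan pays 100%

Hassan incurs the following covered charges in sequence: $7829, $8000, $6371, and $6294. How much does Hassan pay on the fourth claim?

$2150

Bill 1, $7829: deductible takes $2500, $5329 remains; coinsurance $5329 × 50% = $2664.50. Member pays $5164.50; OOP now $5164.50.
Bill 2, $8000: deductible already satisfied, so member's share is 50% × $8000 = $4000. Member owes $4000 (running OOP $9164.50).
Bill 3, $6371: 50% coinsurance on $6371 = $3185.50. Member pays $3185.50; OOP now $12350.
Bill 4, $6294: deductible already satisfied, so member's share is 50% × $6294 = $3147. OOP would hit $15497 > $14500, so the cap limits the member to $14500 − $12350 = $2150.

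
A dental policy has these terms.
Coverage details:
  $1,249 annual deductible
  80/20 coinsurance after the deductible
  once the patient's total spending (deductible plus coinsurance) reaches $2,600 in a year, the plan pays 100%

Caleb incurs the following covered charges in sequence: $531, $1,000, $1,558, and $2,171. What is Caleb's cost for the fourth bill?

#1 ($531): all of it applies to the deductible. Patient pays $531; OOP now $531.
#2 ($1,000): $718 to deductible, leaving $282; coinsurance $282 × 20% = $56.40. Patient owes $774.40 (running OOP $1,305.40).
#3 ($1,558): 20% coinsurance on $1,558 = $311.60. Patient owes $311.60 (running OOP $1,617).
#4 ($2,171): deductible already satisfied, so patient's share is 20% × $2,171 = $434.20. Cost to patient: $434.20. OOP to date $2,051.20.

$434.20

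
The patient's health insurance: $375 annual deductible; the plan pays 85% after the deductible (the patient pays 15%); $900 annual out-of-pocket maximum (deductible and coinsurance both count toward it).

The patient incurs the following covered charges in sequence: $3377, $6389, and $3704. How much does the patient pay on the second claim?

#1 ($3377): $375 to deductible, leaving $3002; patient's 15% is $450.30. Patient pays $825.30; OOP now $825.30.
#2 ($6389): deductible already satisfied, so patient's share is 15% × $6389 = $958.35. OOP would hit $1783.65 > $900, so the cap limits the patient to $900 − $825.30 = $74.70.

$74.70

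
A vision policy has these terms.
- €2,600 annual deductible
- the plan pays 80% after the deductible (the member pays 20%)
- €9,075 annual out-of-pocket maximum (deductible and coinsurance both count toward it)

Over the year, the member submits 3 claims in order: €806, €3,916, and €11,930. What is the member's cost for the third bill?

Claim 1 (€806): entire amount goes to the deductible. Cost to member: €806. OOP to date €806.
Claim 2 (€3,916): €1,794 to deductible, leaving €2,122; coinsurance €2,122 × 20% = €424.40. Cost to member: €2,218.40. OOP to date €3,024.40.
Claim 3 (€11,930): 20% coinsurance on €11,930 = €2,386. Member pays €2,386; OOP now €5,410.40.

€2,386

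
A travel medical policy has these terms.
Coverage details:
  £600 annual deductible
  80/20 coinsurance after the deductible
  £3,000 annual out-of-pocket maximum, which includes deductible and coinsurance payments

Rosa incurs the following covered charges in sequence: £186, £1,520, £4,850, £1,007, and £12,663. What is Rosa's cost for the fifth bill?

£1,007.40

Claim 1 (£186): fully absorbed by the deductible. Traveler owes £186 (running OOP £186).
Claim 2 (£1,520): deductible takes £414, £1,106 remains; coinsurance £1,106 × 20% = £221.20. Traveler owes £635.20 (running OOP £821.20).
Claim 3 (£4,850): deductible already satisfied, so traveler's share is 20% × £4,850 = £970. Cost to traveler: £970. OOP to date £1,791.20.
Claim 4 (£1,007): 20% coinsurance on £1,007 = £201.40. Traveler pays £201.40; OOP now £1,992.60.
Claim 5 (£12,663): 20% coinsurance on £12,663 = £2,532.60. Adding that to £1,992.60 gives £4,525.20, past the £3,000 cap; traveler pays only £3,000 − £1,992.60 = £1,007.40.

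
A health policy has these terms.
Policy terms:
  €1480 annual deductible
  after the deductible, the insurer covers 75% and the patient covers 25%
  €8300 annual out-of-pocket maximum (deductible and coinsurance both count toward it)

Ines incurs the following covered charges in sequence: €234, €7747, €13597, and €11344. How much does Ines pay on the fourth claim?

Claim 1 — €234: fully absorbed by the deductible. Patient pays €234; OOP now €234.
Claim 2 — €7747: €1246 to deductible, leaving €6501; 25% of €6501 = €1625.25. Patient owes €2871.25 (running OOP €3105.25).
Claim 3 — €13597: deductible met; 25% of €13597 = €3399.25. Patient pays €3399.25; OOP now €6504.50.
Claim 4 — €11344: 25% coinsurance on €11344 = €2836. OOP would hit €9340.50 > €8300, so the cap limits the patient to €8300 − €6504.50 = €1795.50.

€1795.50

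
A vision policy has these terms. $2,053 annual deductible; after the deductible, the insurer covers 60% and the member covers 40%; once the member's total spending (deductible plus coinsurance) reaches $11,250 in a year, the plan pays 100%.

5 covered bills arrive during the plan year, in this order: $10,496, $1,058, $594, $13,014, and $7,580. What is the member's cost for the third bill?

Bill 1, $10,496: $2,053 finishes the deductible; $8,443 goes to coinsurance; coinsurance $8,443 × 40% = $3,377.20. Cost to member: $5,430.20. OOP to date $5,430.20.
Bill 2, $1,058: deductible already satisfied, so member's share is 40% × $1,058 = $423.20. Member pays $423.20; OOP now $5,853.40.
Bill 3, $594: 40% coinsurance on $594 = $237.60. Member owes $237.60 (running OOP $6,091).

$237.60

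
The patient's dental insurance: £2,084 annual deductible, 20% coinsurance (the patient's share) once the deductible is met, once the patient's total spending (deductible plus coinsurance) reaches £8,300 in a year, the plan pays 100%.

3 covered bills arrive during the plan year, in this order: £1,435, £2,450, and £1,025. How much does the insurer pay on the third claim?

£820

Claim 1 (£1,435): fully absorbed by the deductible. Patient pays £1,435; OOP now £1,435. Plan pays £1,435 − £1,435 = £0.
Claim 2 (£2,450): deductible takes £649, £1,801 remains; patient's 20% is £360.20. Cost to patient: £1,009.20. OOP to date £2,444.20. Insurer: £2,450 − £1,009.20 = £1,440.80.
Claim 3 (£1,025): deductible already satisfied, so patient's share is 20% × £1,025 = £205. Patient owes £205 (running OOP £2,649.20). Insurer: £1,025 − £205 = £820.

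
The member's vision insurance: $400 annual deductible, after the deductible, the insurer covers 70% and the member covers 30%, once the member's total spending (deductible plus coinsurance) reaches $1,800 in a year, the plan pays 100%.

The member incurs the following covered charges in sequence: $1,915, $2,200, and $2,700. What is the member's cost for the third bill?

#1 ($1,915): $400 finishes the deductible; $1,515 goes to coinsurance; 30% of $1,515 = $454.50. Member owes $854.50 (running OOP $854.50).
#2 ($2,200): 30% coinsurance on $2,200 = $660. Member pays $660; OOP now $1,514.50.
#3 ($2,700): deductible met; 30% of $2,700 = $810. Adding that to $1,514.50 gives $2,324.50, past the $1,800 cap; member pays only $1,800 − $1,514.50 = $285.50.

$285.50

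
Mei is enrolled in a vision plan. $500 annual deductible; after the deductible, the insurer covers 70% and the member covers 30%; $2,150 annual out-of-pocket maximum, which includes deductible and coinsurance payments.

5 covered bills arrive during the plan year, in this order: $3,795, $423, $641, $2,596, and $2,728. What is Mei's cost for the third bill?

$192.30

Bill 1, $3,795: $500 finishes the deductible; $3,295 goes to coinsurance; coinsurance $3,295 × 30% = $988.50. Cost to member: $1,488.50. OOP to date $1,488.50.
Bill 2, $423: deductible met; 30% of $423 = $126.90. Member pays $126.90; OOP now $1,615.40.
Bill 3, $641: deductible met; 30% of $641 = $192.30. Member owes $192.30 (running OOP $1,807.70).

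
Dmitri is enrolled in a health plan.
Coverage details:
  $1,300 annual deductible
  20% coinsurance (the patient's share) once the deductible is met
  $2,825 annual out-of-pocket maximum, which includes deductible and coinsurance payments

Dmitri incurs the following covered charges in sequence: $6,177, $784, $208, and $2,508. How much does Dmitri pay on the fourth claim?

$351.20

Claim 1 — $6,177: $1,300 finishes the deductible; $4,877 goes to coinsurance; 20% of $4,877 = $975.40. Cost to patient: $2,275.40. OOP to date $2,275.40.
Claim 2 — $784: 20% coinsurance on $784 = $156.80. Patient owes $156.80 (running OOP $2,432.20).
Claim 3 — $208: deductible met; 20% of $208 = $41.60. Cost to patient: $41.60. OOP to date $2,473.80.
Claim 4 — $2,508: 20% coinsurance on $2,508 = $501.60. Adding that to $2,473.80 gives $2,975.40, past the $2,825 cap; patient pays only $2,825 − $2,473.80 = $351.20.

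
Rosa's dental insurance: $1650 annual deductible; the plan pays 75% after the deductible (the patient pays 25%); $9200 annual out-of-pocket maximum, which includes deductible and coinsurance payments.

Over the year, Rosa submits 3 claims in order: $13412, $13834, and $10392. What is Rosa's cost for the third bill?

#1 ($13412): $1650 finishes the deductible; $11762 goes to coinsurance; patient's 25% is $2940.50. Patient pays $4590.50; OOP now $4590.50.
#2 ($13834): deductible met; 25% of $13834 = $3458.50. Patient pays $3458.50; OOP now $8049.
#3 ($10392): deductible already satisfied, so patient's share is 25% × $10392 = $2598. OOP would hit $10647 > $9200, so the cap limits the patient to $9200 − $8049 = $1151.

$1151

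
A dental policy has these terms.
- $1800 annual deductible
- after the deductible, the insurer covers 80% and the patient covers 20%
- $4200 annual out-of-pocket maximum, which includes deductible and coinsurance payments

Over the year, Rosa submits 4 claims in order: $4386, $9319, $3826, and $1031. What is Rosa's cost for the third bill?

Claim 1 ($4386): deductible takes $1800, $2586 remains; coinsurance $2586 × 20% = $517.20. Patient owes $2317.20 (running OOP $2317.20).
Claim 2 ($9319): deductible already satisfied, so patient's share is 20% × $9319 = $1863.80. Patient pays $1863.80; OOP now $4181.
Claim 3 ($3826): deductible already satisfied, so patient's share is 20% × $3826 = $765.20. OOP would hit $4946.20 > $4200, so the cap limits the patient to $4200 − $4181 = $19.

$19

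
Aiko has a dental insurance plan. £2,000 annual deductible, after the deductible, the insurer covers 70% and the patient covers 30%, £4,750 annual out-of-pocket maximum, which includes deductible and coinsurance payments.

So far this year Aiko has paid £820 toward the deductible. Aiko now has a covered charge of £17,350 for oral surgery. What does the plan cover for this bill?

Remaining deductible: £2,000 − £820 = £1,180.
That leaves £17,350 − £1,180 = £16,170 for coinsurance.
30% of £16,170 = £4,851 falls to the patient.
Patient responsibility before any cap: £1,180 + £4,851 = £6,031.
That would bring total out-of-pocket to £6,851, past the £4,750 cap. The patient is capped at £4,750 − £820 = £3,930 on this claim.
The plan picks up £17,350 − £3,930 = £13,420.

£13,420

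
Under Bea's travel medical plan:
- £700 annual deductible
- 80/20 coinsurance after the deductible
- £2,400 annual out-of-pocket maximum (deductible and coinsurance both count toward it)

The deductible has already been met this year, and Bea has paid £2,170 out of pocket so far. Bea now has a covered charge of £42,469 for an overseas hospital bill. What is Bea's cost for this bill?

With the deductible met, the entire £42,469 is subject to coinsurance.
20% of £42,469 = £8,493.80 falls to the traveler.
That would bring total out-of-pocket to £10,663.80, past the £2,400 cap. The traveler is capped at £2,400 − £2,170 = £230 on this claim.

£230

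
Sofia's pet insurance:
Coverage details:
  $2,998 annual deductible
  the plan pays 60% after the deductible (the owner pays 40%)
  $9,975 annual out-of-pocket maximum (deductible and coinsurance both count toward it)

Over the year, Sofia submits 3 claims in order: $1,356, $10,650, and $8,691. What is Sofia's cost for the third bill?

$3,373.80

Bill 1, $1,356: all of it applies to the deductible. Owner pays $1,356; OOP now $1,356.
Bill 2, $10,650: $1,642 finishes the deductible; $9,008 goes to coinsurance; 40% of $9,008 = $3,603.20. Owner pays $5,245.20; OOP now $6,601.20.
Bill 3, $8,691: 40% coinsurance on $8,691 = $3,476.40. That would push OOP to $10,077.60, over the $9,975 cap, so owner pays $9,975 − $6,601.20 = $3,373.80.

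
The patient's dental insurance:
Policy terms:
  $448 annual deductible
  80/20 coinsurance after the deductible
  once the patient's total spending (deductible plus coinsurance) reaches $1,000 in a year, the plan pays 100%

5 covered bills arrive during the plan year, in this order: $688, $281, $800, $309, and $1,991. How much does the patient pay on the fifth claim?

$226

Bill 1, $688: deductible takes $448, $240 remains; patient's 20% is $48. Patient pays $496; OOP now $496.
Bill 2, $281: 20% coinsurance on $281 = $56.20. Patient pays $56.20; OOP now $552.20.
Bill 3, $800: 20% coinsurance on $800 = $160. Patient pays $160; OOP now $712.20.
Bill 4, $309: deductible already satisfied, so patient's share is 20% × $309 = $61.80. Cost to patient: $61.80. OOP to date $774.
Bill 5, $1,991: 20% coinsurance on $1,991 = $398.20. That would push OOP to $1,172.20, over the $1,000 cap, so patient pays $1,000 − $774 = $226.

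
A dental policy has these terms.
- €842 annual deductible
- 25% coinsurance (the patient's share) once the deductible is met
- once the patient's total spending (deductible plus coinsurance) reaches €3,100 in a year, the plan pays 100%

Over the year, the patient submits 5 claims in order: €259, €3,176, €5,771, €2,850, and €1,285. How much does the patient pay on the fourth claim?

€167

#1 (€259): entire amount goes to the deductible. Patient owes €259 (running OOP €259).
#2 (€3,176): deductible takes €583, €2,593 remains; coinsurance €2,593 × 25% = €648.25. Patient pays €1,231.25; OOP now €1,490.25.
#3 (€5,771): deductible already satisfied, so patient's share is 25% × €5,771 = €1,442.75. Patient owes €1,442.75 (running OOP €2,933).
#4 (€2,850): deductible already satisfied, so patient's share is 25% × €2,850 = €712.50. OOP would hit €3,645.50 > €3,100, so the cap limits the patient to €3,100 − €2,933 = €167.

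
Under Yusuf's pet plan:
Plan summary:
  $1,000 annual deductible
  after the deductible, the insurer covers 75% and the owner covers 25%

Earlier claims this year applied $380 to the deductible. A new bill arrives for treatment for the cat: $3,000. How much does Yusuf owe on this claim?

$1,215

Remaining deductible: $1,000 − $380 = $620.
That leaves $3,000 − $620 = $2,380 for coinsurance.
Owner's 25% share of $2,380 is $595.
That puts the owner's cost at $620 + $595 = $1,215.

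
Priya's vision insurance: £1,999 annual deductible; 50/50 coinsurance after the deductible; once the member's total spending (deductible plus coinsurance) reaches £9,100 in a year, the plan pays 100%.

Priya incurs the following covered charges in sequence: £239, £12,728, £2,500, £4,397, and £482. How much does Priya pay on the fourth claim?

#1 (£239): fully absorbed by the deductible. Cost to member: £239. OOP to date £239.
#2 (£12,728): £1,760 to deductible, leaving £10,968; coinsurance £10,968 × 50% = £5,484. Member pays £7,244; OOP now £7,483.
#3 (£2,500): deductible already satisfied, so member's share is 50% × £2,500 = £1,250. Cost to member: £1,250. OOP to date £8,733.
#4 (£4,397): deductible already satisfied, so member's share is 50% × £4,397 = £2,198.50. OOP would hit £10,931.50 > £9,100, so the cap limits the member to £9,100 − £8,733 = £367.

£367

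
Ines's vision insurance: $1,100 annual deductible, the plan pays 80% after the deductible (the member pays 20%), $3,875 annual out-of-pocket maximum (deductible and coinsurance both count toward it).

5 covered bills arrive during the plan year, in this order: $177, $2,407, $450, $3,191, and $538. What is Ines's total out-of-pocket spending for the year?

$2,232.60

Claim 1 ($177): entire amount goes to the deductible. Member owes $177 (running OOP $177).
Claim 2 ($2,407): $923 finishes the deductible; $1,484 goes to coinsurance; member's 20% is $296.80. Member owes $1,219.80 (running OOP $1,396.80).
Claim 3 ($450): deductible already satisfied, so member's share is 20% × $450 = $90. Member pays $90; OOP now $1,486.80.
Claim 4 ($3,191): deductible met; 20% of $3,191 = $638.20. Cost to member: $638.20. OOP to date $2,125.
Claim 5 ($538): deductible already satisfied, so member's share is 20% × $538 = $107.60. Cost to member: $107.60. OOP to date $2,232.60.
Summing the member's payments: $177 + $1,219.80 + $90 + $638.20 + $107.60 = $2,232.60.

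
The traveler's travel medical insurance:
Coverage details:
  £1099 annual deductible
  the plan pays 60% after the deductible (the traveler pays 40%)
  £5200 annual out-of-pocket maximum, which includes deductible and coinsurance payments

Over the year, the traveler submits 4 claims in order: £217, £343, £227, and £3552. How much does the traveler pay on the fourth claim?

Bill 1, £217: all of it applies to the deductible. Traveler pays £217; OOP now £217.
Bill 2, £343: fully absorbed by the deductible. Traveler pays £343; OOP now £560.
Bill 3, £227: entire amount goes to the deductible. Cost to traveler: £227. OOP to date £787.
Bill 4, £3552: £312 finishes the deductible; £3240 goes to coinsurance; coinsurance £3240 × 40% = £1296. Cost to traveler: £1608. OOP to date £2395.

£1608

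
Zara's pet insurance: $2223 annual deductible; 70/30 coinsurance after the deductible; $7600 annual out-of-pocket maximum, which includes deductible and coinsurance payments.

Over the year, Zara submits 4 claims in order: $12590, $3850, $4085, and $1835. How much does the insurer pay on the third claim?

Claim 1 ($12590): $2223 finishes the deductible; $10367 goes to coinsurance; 30% of $10367 = $3110.10. Owner owes $5333.10 (running OOP $5333.10). Plan pays $12590 − $5333.10 = $7256.90.
Claim 2 ($3850): deductible met; 30% of $3850 = $1155. Owner pays $1155; OOP now $6488.10. Plan pays $3850 − $1155 = $2695.
Claim 3 ($4085): deductible met; 30% of $4085 = $1225.50. OOP would hit $7713.60 > $7600, so the cap limits the owner to $7600 − $6488.10 = $1111.90. Insurer: $4085 − $1111.90 = $2973.10.

$2973.10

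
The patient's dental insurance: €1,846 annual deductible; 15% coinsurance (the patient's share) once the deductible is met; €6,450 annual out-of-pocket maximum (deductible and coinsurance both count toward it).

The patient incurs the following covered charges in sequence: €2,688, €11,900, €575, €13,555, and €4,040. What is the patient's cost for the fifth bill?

Bill 1, €2,688: deductible takes €1,846, €842 remains; patient's 15% is €126.30. Patient owes €1,972.30 (running OOP €1,972.30).
Bill 2, €11,900: deductible met; 15% of €11,900 = €1,785. Patient pays €1,785; OOP now €3,757.30.
Bill 3, €575: 15% coinsurance on €575 = €86.25. Patient owes €86.25 (running OOP €3,843.55).
Bill 4, €13,555: deductible already satisfied, so patient's share is 15% × €13,555 = €2,033.25. Patient owes €2,033.25 (running OOP €5,876.80).
Bill 5, €4,040: deductible already satisfied, so patient's share is 15% × €4,040 = €606. That would push OOP to €6,482.80, over the €6,450 cap, so patient pays €6,450 − €5,876.80 = €573.20.

€573.20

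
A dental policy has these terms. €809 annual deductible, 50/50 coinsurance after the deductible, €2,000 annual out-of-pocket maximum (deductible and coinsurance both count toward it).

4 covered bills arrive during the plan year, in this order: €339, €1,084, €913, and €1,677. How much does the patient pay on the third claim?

€456.50

Claim 1 (€339): entire amount goes to the deductible. Cost to patient: €339. OOP to date €339.
Claim 2 (€1,084): deductible takes €470, €614 remains; patient's 50% is €307. Cost to patient: €777. OOP to date €1,116.
Claim 3 (€913): deductible met; 50% of €913 = €456.50. Patient pays €456.50; OOP now €1,572.50.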